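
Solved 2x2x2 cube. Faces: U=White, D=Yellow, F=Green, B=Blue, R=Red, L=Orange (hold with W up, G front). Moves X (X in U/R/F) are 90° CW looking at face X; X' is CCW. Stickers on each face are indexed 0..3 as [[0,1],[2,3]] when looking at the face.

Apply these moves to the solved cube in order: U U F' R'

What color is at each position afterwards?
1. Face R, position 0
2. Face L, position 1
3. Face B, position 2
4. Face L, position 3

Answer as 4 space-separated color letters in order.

Answer: O W O W

Derivation:
After move 1 (U): U=WWWW F=RRGG R=BBRR B=OOBB L=GGOO
After move 2 (U): U=WWWW F=BBGG R=OORR B=GGBB L=RROO
After move 3 (F'): F=BGBG U=WWOR R=YOYR D=ROYY L=RWOW
After move 4 (R'): R=ORYY U=WBOG F=BWBR D=RGYG B=YGOB
Query 1: R[0] = O
Query 2: L[1] = W
Query 3: B[2] = O
Query 4: L[3] = W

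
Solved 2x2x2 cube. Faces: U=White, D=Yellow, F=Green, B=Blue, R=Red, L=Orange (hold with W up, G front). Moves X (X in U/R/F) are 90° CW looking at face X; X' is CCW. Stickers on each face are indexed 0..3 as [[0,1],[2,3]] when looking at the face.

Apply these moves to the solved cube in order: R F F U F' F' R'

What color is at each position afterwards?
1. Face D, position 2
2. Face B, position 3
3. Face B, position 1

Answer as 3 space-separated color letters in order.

After move 1 (R): R=RRRR U=WGWG F=GYGY D=YBYB B=WBWB
After move 2 (F): F=GGYY U=WGOO R=WRGR D=RRYB L=OYOB
After move 3 (F): F=YGYG U=WGBY R=OROR D=GWYB L=OROR
After move 4 (U): U=BWYG F=ORYG R=WBOR B=ORWB L=YGOR
After move 5 (F'): F=RGOY U=BWWO R=WBGR D=GRYB L=YGOY
After move 6 (F'): F=GYRO U=BWWG R=RBGR D=GYYB L=YOOW
After move 7 (R'): R=BRRG U=BWWO F=GWRG D=GYYO B=BRYB
Query 1: D[2] = Y
Query 2: B[3] = B
Query 3: B[1] = R

Answer: Y B R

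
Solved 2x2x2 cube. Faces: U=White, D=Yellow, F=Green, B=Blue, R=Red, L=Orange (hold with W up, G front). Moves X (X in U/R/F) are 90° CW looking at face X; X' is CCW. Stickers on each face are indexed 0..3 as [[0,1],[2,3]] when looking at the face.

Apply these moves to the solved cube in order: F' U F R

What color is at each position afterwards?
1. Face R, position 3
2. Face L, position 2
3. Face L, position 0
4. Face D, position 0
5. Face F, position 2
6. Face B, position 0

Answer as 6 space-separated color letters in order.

After move 1 (F'): F=GGGG U=WWRR R=YRYR D=OOYY L=OWOW
After move 2 (U): U=RWRW F=YRGG R=BBYR B=OWBB L=GGOW
After move 3 (F): F=GYGR U=RWWG R=RBWR D=YBYY L=GOOO
After move 4 (R): R=WRRB U=RYWR F=GBGY D=YBYO B=GWWB
Query 1: R[3] = B
Query 2: L[2] = O
Query 3: L[0] = G
Query 4: D[0] = Y
Query 5: F[2] = G
Query 6: B[0] = G

Answer: B O G Y G G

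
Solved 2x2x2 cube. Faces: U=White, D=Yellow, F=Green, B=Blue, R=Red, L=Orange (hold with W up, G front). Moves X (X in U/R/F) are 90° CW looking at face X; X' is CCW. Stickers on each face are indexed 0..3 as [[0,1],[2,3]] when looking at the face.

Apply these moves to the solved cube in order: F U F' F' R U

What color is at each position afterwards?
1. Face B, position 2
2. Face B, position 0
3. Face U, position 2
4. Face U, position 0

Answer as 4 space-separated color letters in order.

Answer: W G W R

Derivation:
After move 1 (F): F=GGGG U=WWOO R=WRWR D=RRYY L=OYOY
After move 2 (U): U=OWOW F=WRGG R=BBWR B=OYBB L=GGOY
After move 3 (F'): F=RGWG U=OWBW R=RBRR D=GYYY L=GWOO
After move 4 (F'): F=GGRW U=OWRR R=YBGR D=WOYY L=GWOB
After move 5 (R): R=GYRB U=OGRW F=GORY D=WBYO B=RYWB
After move 6 (U): U=ROWG F=GYRY R=RYRB B=GWWB L=GOOB
Query 1: B[2] = W
Query 2: B[0] = G
Query 3: U[2] = W
Query 4: U[0] = R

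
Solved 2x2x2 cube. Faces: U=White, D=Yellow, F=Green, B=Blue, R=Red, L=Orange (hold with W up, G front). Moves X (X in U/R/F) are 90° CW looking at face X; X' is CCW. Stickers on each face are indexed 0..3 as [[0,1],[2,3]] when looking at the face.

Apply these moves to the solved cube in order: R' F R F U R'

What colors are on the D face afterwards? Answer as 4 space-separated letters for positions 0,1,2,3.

Answer: R W Y R

Derivation:
After move 1 (R'): R=RRRR U=WBWB F=GWGW D=YGYG B=YBYB
After move 2 (F): F=GGWW U=WBOO R=WRBR D=RRYG L=OYOG
After move 3 (R): R=BWRR U=WGOW F=GRWG D=RYYY B=OBBB
After move 4 (F): F=WGGR U=WGGY R=OWWR D=RBYY L=OROY
After move 5 (U): U=GWYG F=OWGR R=OBWR B=ORBB L=WGOY
After move 6 (R'): R=BROW U=GBYO F=OWGG D=RWYR B=YRBB
Query: D face = RWYR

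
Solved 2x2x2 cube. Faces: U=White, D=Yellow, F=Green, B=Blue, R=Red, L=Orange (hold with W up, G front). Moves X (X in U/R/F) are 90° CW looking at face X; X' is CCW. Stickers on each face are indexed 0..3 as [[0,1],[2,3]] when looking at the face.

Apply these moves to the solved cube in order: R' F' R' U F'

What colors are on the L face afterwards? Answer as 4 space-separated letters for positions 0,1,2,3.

After move 1 (R'): R=RRRR U=WBWB F=GWGW D=YGYG B=YBYB
After move 2 (F'): F=WWGG U=WBRR R=GRYR D=OOYG L=OBOW
After move 3 (R'): R=RRGY U=WYRY F=WBGR D=OWYG B=GBOB
After move 4 (U): U=RWYY F=RRGR R=GBGY B=OBOB L=WBOW
After move 5 (F'): F=RRRG U=RWGG R=WBOY D=BWYG L=WYOY
Query: L face = WYOY

Answer: W Y O Y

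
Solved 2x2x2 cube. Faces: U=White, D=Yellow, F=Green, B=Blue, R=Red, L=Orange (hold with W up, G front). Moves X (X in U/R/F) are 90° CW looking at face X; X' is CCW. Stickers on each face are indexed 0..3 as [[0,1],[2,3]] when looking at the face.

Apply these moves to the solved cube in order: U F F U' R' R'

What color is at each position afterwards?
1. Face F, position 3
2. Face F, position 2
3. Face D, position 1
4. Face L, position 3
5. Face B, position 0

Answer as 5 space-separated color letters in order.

After move 1 (U): U=WWWW F=RRGG R=BBRR B=OOBB L=GGOO
After move 2 (F): F=GRGR U=WWOG R=WBWR D=RBYY L=GYOY
After move 3 (F): F=GGRR U=WWYY R=OBGR D=WWYY L=GROB
After move 4 (U'): U=WYWY F=GRRR R=GGGR B=OBBB L=OOOB
After move 5 (R'): R=GRGG U=WBWO F=GYRY D=WRYR B=YBWB
After move 6 (R'): R=RGGG U=WWWY F=GBRO D=WYYY B=RBRB
Query 1: F[3] = O
Query 2: F[2] = R
Query 3: D[1] = Y
Query 4: L[3] = B
Query 5: B[0] = R

Answer: O R Y B R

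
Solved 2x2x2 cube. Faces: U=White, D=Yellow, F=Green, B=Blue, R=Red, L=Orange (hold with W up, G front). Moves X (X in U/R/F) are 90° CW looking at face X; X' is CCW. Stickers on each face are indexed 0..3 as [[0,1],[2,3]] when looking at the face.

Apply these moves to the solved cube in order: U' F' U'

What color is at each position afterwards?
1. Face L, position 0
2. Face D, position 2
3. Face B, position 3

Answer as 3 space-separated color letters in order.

After move 1 (U'): U=WWWW F=OOGG R=GGRR B=RRBB L=BBOO
After move 2 (F'): F=OGOG U=WWGR R=YGYR D=BOYY L=BWOW
After move 3 (U'): U=WRWG F=BWOG R=OGYR B=YGBB L=RROW
Query 1: L[0] = R
Query 2: D[2] = Y
Query 3: B[3] = B

Answer: R Y B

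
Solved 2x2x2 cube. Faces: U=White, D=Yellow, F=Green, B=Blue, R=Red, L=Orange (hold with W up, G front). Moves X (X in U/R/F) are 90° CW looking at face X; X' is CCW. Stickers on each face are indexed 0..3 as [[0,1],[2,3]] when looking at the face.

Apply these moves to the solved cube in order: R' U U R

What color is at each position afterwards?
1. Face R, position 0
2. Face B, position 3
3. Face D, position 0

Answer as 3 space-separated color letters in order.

After move 1 (R'): R=RRRR U=WBWB F=GWGW D=YGYG B=YBYB
After move 2 (U): U=WWBB F=RRGW R=YBRR B=OOYB L=GWOO
After move 3 (U): U=BWBW F=YBGW R=OORR B=GWYB L=RROO
After move 4 (R): R=RORO U=BBBW F=YGGG D=YYYG B=WWWB
Query 1: R[0] = R
Query 2: B[3] = B
Query 3: D[0] = Y

Answer: R B Y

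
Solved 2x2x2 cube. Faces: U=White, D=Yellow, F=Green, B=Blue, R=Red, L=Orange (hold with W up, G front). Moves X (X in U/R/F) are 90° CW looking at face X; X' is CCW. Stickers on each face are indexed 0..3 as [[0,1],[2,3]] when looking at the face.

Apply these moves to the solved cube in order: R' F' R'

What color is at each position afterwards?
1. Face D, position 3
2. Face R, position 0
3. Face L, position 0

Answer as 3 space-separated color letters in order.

After move 1 (R'): R=RRRR U=WBWB F=GWGW D=YGYG B=YBYB
After move 2 (F'): F=WWGG U=WBRR R=GRYR D=OOYG L=OBOW
After move 3 (R'): R=RRGY U=WYRY F=WBGR D=OWYG B=GBOB
Query 1: D[3] = G
Query 2: R[0] = R
Query 3: L[0] = O

Answer: G R O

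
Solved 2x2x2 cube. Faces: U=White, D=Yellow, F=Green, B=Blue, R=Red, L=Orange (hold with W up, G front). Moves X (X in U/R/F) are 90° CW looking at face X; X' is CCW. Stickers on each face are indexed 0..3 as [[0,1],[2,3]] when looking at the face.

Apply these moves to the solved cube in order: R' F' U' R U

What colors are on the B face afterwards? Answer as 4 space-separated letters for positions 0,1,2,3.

After move 1 (R'): R=RRRR U=WBWB F=GWGW D=YGYG B=YBYB
After move 2 (F'): F=WWGG U=WBRR R=GRYR D=OOYG L=OBOW
After move 3 (U'): U=BRWR F=OBGG R=WWYR B=GRYB L=YBOW
After move 4 (R): R=YWRW U=BBWG F=OOGG D=OYYG B=RRRB
After move 5 (U): U=WBGB F=YWGG R=RRRW B=YBRB L=OOOW
Query: B face = YBRB

Answer: Y B R B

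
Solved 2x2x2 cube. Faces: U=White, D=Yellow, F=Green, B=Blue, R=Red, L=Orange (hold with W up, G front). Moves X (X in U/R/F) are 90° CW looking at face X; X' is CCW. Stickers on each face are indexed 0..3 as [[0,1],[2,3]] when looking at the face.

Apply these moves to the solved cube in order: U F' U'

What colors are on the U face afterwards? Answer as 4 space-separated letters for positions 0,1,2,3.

Answer: W R W B

Derivation:
After move 1 (U): U=WWWW F=RRGG R=BBRR B=OOBB L=GGOO
After move 2 (F'): F=RGRG U=WWBR R=YBYR D=GOYY L=GWOW
After move 3 (U'): U=WRWB F=GWRG R=RGYR B=YBBB L=OOOW
Query: U face = WRWB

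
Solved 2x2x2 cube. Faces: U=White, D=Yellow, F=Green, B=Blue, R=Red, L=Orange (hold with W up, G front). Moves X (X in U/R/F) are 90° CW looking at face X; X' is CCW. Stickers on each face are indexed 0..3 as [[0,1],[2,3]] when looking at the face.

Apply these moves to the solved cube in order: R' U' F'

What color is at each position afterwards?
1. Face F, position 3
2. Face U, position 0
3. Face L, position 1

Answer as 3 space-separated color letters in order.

After move 1 (R'): R=RRRR U=WBWB F=GWGW D=YGYG B=YBYB
After move 2 (U'): U=BBWW F=OOGW R=GWRR B=RRYB L=YBOO
After move 3 (F'): F=OWOG U=BBGR R=GWYR D=BOYG L=YWOW
Query 1: F[3] = G
Query 2: U[0] = B
Query 3: L[1] = W

Answer: G B W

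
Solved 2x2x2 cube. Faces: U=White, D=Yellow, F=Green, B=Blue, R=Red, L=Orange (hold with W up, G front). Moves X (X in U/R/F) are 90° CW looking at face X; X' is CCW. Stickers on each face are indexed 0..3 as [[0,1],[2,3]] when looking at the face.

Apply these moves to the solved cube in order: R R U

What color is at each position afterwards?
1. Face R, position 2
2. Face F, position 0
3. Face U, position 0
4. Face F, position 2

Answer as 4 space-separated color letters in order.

After move 1 (R): R=RRRR U=WGWG F=GYGY D=YBYB B=WBWB
After move 2 (R): R=RRRR U=WYWY F=GBGB D=YWYW B=GBGB
After move 3 (U): U=WWYY F=RRGB R=GBRR B=OOGB L=GBOO
Query 1: R[2] = R
Query 2: F[0] = R
Query 3: U[0] = W
Query 4: F[2] = G

Answer: R R W G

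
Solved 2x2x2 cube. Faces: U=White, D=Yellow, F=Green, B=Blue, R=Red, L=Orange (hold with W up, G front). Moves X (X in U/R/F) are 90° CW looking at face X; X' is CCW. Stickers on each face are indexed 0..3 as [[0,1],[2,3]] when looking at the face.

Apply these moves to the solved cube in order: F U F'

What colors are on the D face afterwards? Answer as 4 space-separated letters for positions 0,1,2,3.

After move 1 (F): F=GGGG U=WWOO R=WRWR D=RRYY L=OYOY
After move 2 (U): U=OWOW F=WRGG R=BBWR B=OYBB L=GGOY
After move 3 (F'): F=RGWG U=OWBW R=RBRR D=GYYY L=GWOO
Query: D face = GYYY

Answer: G Y Y Y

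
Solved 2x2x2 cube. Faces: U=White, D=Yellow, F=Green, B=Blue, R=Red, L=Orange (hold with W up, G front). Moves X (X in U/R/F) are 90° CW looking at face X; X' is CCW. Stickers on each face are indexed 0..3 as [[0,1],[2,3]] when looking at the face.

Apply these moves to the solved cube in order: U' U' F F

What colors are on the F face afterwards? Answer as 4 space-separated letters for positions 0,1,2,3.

After move 1 (U'): U=WWWW F=OOGG R=GGRR B=RRBB L=BBOO
After move 2 (U'): U=WWWW F=BBGG R=OORR B=GGBB L=RROO
After move 3 (F): F=GBGB U=WWOR R=WOWR D=ROYY L=RYOY
After move 4 (F): F=GGBB U=WWYY R=OORR D=WWYY L=RROO
Query: F face = GGBB

Answer: G G B B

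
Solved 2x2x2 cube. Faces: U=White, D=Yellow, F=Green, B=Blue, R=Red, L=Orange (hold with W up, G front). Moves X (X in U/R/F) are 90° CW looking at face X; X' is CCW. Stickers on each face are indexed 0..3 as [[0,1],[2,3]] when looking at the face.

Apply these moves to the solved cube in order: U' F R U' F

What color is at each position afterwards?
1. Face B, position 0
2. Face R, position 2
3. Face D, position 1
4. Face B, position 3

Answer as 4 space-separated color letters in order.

Answer: W O G B

Derivation:
After move 1 (U'): U=WWWW F=OOGG R=GGRR B=RRBB L=BBOO
After move 2 (F): F=GOGO U=WWOB R=WGWR D=RGYY L=BYOY
After move 3 (R): R=WWRG U=WOOO F=GGGY D=RBYR B=BRWB
After move 4 (U'): U=OOWO F=BYGY R=GGRG B=WWWB L=BROY
After move 5 (F): F=GBYY U=OOYR R=WGOG D=RGYR L=BROB
Query 1: B[0] = W
Query 2: R[2] = O
Query 3: D[1] = G
Query 4: B[3] = B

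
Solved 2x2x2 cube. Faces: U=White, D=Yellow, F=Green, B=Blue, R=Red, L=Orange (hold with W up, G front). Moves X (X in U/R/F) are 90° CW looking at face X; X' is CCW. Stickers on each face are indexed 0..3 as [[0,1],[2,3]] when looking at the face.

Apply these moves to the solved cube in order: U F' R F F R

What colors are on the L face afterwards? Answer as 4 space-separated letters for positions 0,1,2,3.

Answer: G R O Y

Derivation:
After move 1 (U): U=WWWW F=RRGG R=BBRR B=OOBB L=GGOO
After move 2 (F'): F=RGRG U=WWBR R=YBYR D=GOYY L=GWOW
After move 3 (R): R=YYRB U=WGBG F=RORY D=GBYO B=ROWB
After move 4 (F): F=RRYO U=WGWW R=BYGB D=RYYO L=GGOB
After move 5 (F): F=YROR U=WGBG R=WYWB D=GBYO L=GROY
After move 6 (R): R=WWBY U=WRBR F=YBOO D=GWYR B=GOGB
Query: L face = GROY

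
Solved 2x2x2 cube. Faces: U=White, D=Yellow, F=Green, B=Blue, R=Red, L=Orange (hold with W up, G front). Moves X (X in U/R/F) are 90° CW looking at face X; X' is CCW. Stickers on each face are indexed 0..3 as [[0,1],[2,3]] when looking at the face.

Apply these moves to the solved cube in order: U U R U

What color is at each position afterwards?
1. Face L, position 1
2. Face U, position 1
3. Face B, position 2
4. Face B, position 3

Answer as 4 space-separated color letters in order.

After move 1 (U): U=WWWW F=RRGG R=BBRR B=OOBB L=GGOO
After move 2 (U): U=WWWW F=BBGG R=OORR B=GGBB L=RROO
After move 3 (R): R=RORO U=WBWG F=BYGY D=YBYG B=WGWB
After move 4 (U): U=WWGB F=ROGY R=WGRO B=RRWB L=BYOO
Query 1: L[1] = Y
Query 2: U[1] = W
Query 3: B[2] = W
Query 4: B[3] = B

Answer: Y W W B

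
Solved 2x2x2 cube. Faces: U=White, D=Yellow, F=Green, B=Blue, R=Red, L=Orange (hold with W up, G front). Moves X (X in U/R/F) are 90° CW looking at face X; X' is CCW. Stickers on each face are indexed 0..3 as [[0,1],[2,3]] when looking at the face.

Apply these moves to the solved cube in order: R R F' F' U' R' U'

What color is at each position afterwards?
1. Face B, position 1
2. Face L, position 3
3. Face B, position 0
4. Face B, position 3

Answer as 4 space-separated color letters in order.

Answer: R R G B

Derivation:
After move 1 (R): R=RRRR U=WGWG F=GYGY D=YBYB B=WBWB
After move 2 (R): R=RRRR U=WYWY F=GBGB D=YWYW B=GBGB
After move 3 (F'): F=BBGG U=WYRR R=WRYR D=OOYW L=OYOW
After move 4 (F'): F=BGBG U=WYWY R=OROR D=YWYW L=OROR
After move 5 (U'): U=YYWW F=ORBG R=BGOR B=ORGB L=GBOR
After move 6 (R'): R=GRBO U=YGWO F=OYBW D=YRYG B=WRWB
After move 7 (U'): U=GOYW F=GBBW R=OYBO B=GRWB L=WROR
Query 1: B[1] = R
Query 2: L[3] = R
Query 3: B[0] = G
Query 4: B[3] = B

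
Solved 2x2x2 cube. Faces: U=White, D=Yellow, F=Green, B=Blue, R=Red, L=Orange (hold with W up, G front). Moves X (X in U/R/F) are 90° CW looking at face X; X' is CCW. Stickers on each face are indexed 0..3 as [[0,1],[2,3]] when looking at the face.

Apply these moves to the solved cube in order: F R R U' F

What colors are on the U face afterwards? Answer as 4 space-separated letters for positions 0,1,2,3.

Answer: R Y Y B

Derivation:
After move 1 (F): F=GGGG U=WWOO R=WRWR D=RRYY L=OYOY
After move 2 (R): R=WWRR U=WGOG F=GRGY D=RBYB B=OBWB
After move 3 (R): R=RWRW U=WROY F=GBGB D=RWYO B=GBGB
After move 4 (U'): U=RYWO F=OYGB R=GBRW B=RWGB L=GBOY
After move 5 (F): F=GOBY U=RYYB R=WBOW D=RGYO L=GROW
Query: U face = RYYB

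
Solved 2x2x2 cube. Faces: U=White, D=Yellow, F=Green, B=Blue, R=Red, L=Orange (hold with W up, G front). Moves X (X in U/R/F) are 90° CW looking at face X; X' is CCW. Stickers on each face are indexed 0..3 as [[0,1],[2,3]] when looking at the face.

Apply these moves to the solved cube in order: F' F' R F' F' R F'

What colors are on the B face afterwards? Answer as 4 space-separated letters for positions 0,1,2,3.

After move 1 (F'): F=GGGG U=WWRR R=YRYR D=OOYY L=OWOW
After move 2 (F'): F=GGGG U=WWYY R=OROR D=WWYY L=OROR
After move 3 (R): R=OORR U=WGYG F=GWGY D=WBYB B=YBWB
After move 4 (F'): F=WYGG U=WGOR R=BOWR D=RRYB L=OGOY
After move 5 (F'): F=YGWG U=WGBW R=RORR D=GYYB L=OROO
After move 6 (R): R=RRRO U=WGBG F=YYWB D=GWYY B=WBGB
After move 7 (F'): F=YBYW U=WGRR R=WRGO D=ROYY L=OGOB
Query: B face = WBGB

Answer: W B G B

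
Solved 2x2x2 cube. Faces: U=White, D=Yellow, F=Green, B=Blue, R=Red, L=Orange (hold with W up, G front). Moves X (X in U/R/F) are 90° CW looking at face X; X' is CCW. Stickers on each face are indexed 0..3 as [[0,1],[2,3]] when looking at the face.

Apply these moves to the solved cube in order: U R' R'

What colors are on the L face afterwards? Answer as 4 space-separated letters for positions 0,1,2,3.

After move 1 (U): U=WWWW F=RRGG R=BBRR B=OOBB L=GGOO
After move 2 (R'): R=BRBR U=WBWO F=RWGW D=YRYG B=YOYB
After move 3 (R'): R=RRBB U=WYWY F=RBGO D=YWYW B=GORB
Query: L face = GGOO

Answer: G G O O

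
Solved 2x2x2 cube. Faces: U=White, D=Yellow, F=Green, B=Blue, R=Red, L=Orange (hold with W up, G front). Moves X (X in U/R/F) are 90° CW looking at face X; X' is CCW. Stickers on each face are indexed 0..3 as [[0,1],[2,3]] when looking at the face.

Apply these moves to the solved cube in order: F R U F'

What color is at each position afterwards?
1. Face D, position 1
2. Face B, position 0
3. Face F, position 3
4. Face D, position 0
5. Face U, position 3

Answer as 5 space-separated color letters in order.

After move 1 (F): F=GGGG U=WWOO R=WRWR D=RRYY L=OYOY
After move 2 (R): R=WWRR U=WGOG F=GRGY D=RBYB B=OBWB
After move 3 (U): U=OWGG F=WWGY R=OBRR B=OYWB L=GROY
After move 4 (F'): F=WYWG U=OWOR R=BBRR D=RYYB L=GGOG
Query 1: D[1] = Y
Query 2: B[0] = O
Query 3: F[3] = G
Query 4: D[0] = R
Query 5: U[3] = R

Answer: Y O G R R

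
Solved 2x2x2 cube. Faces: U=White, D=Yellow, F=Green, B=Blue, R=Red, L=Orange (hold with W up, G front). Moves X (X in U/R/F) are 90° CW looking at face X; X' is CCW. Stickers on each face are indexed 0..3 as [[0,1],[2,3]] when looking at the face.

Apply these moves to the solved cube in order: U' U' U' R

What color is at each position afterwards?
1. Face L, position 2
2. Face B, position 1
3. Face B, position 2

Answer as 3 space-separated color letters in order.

After move 1 (U'): U=WWWW F=OOGG R=GGRR B=RRBB L=BBOO
After move 2 (U'): U=WWWW F=BBGG R=OORR B=GGBB L=RROO
After move 3 (U'): U=WWWW F=RRGG R=BBRR B=OOBB L=GGOO
After move 4 (R): R=RBRB U=WRWG F=RYGY D=YBYO B=WOWB
Query 1: L[2] = O
Query 2: B[1] = O
Query 3: B[2] = W

Answer: O O W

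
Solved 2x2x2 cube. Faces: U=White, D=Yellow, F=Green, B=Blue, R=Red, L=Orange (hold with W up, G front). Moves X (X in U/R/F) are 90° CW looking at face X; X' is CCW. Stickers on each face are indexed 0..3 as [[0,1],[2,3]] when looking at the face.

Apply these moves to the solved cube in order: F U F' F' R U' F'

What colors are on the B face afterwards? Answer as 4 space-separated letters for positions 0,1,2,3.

Answer: G Y W B

Derivation:
After move 1 (F): F=GGGG U=WWOO R=WRWR D=RRYY L=OYOY
After move 2 (U): U=OWOW F=WRGG R=BBWR B=OYBB L=GGOY
After move 3 (F'): F=RGWG U=OWBW R=RBRR D=GYYY L=GWOO
After move 4 (F'): F=GGRW U=OWRR R=YBGR D=WOYY L=GWOB
After move 5 (R): R=GYRB U=OGRW F=GORY D=WBYO B=RYWB
After move 6 (U'): U=GWOR F=GWRY R=GORB B=GYWB L=RYOB
After move 7 (F'): F=WYGR U=GWGR R=BOWB D=YBYO L=RROO
Query: B face = GYWB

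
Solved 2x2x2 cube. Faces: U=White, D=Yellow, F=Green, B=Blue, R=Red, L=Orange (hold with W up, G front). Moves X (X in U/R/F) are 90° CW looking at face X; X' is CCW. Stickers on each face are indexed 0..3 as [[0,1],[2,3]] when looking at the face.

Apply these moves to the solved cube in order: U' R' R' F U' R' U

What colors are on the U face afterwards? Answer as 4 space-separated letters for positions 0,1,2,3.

Answer: W Y W O

Derivation:
After move 1 (U'): U=WWWW F=OOGG R=GGRR B=RRBB L=BBOO
After move 2 (R'): R=GRGR U=WBWR F=OWGW D=YOYG B=YRYB
After move 3 (R'): R=RRGG U=WYWY F=OBGR D=YWYW B=GROB
After move 4 (F): F=GORB U=WYOB R=WRYG D=GRYW L=BYOW
After move 5 (U'): U=YBWO F=BYRB R=GOYG B=WROB L=GROW
After move 6 (R'): R=OGGY U=YOWW F=BBRO D=GYYB B=WRRB
After move 7 (U): U=WYWO F=OGRO R=WRGY B=GRRB L=BBOW
Query: U face = WYWO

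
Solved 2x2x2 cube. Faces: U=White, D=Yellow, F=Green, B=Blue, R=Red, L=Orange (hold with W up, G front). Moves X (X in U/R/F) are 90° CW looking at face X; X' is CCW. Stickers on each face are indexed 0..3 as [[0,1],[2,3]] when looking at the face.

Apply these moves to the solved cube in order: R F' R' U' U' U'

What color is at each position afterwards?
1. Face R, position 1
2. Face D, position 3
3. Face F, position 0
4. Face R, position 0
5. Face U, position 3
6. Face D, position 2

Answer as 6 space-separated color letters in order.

After move 1 (R): R=RRRR U=WGWG F=GYGY D=YBYB B=WBWB
After move 2 (F'): F=YYGG U=WGRR R=BRYR D=OOYB L=OGOW
After move 3 (R'): R=RRBY U=WWRW F=YGGR D=OYYG B=BBOB
After move 4 (U'): U=WWWR F=OGGR R=YGBY B=RROB L=BBOW
After move 5 (U'): U=WRWW F=BBGR R=OGBY B=YGOB L=RROW
After move 6 (U'): U=RWWW F=RRGR R=BBBY B=OGOB L=YGOW
Query 1: R[1] = B
Query 2: D[3] = G
Query 3: F[0] = R
Query 4: R[0] = B
Query 5: U[3] = W
Query 6: D[2] = Y

Answer: B G R B W Y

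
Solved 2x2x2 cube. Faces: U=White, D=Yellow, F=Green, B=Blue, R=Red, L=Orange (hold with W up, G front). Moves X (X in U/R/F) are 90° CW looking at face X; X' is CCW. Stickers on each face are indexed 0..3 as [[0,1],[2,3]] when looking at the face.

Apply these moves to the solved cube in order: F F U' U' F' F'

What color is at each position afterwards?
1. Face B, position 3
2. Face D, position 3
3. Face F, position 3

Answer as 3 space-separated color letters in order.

Answer: B Y B

Derivation:
After move 1 (F): F=GGGG U=WWOO R=WRWR D=RRYY L=OYOY
After move 2 (F): F=GGGG U=WWYY R=OROR D=WWYY L=OROR
After move 3 (U'): U=WYWY F=ORGG R=GGOR B=ORBB L=BBOR
After move 4 (U'): U=YYWW F=BBGG R=OROR B=GGBB L=OROR
After move 5 (F'): F=BGBG U=YYOO R=WRWR D=RRYY L=OWOW
After move 6 (F'): F=GGBB U=YYWW R=RRRR D=WWYY L=OOOO
Query 1: B[3] = B
Query 2: D[3] = Y
Query 3: F[3] = B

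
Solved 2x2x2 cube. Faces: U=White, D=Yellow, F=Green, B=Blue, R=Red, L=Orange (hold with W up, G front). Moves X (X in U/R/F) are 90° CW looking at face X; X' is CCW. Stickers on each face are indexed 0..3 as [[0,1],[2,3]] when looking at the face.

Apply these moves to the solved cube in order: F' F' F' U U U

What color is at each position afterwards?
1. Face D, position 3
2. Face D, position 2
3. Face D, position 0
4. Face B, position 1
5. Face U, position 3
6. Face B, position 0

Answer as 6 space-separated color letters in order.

After move 1 (F'): F=GGGG U=WWRR R=YRYR D=OOYY L=OWOW
After move 2 (F'): F=GGGG U=WWYY R=OROR D=WWYY L=OROR
After move 3 (F'): F=GGGG U=WWOO R=WRWR D=RRYY L=OYOY
After move 4 (U): U=OWOW F=WRGG R=BBWR B=OYBB L=GGOY
After move 5 (U): U=OOWW F=BBGG R=OYWR B=GGBB L=WROY
After move 6 (U): U=WOWO F=OYGG R=GGWR B=WRBB L=BBOY
Query 1: D[3] = Y
Query 2: D[2] = Y
Query 3: D[0] = R
Query 4: B[1] = R
Query 5: U[3] = O
Query 6: B[0] = W

Answer: Y Y R R O W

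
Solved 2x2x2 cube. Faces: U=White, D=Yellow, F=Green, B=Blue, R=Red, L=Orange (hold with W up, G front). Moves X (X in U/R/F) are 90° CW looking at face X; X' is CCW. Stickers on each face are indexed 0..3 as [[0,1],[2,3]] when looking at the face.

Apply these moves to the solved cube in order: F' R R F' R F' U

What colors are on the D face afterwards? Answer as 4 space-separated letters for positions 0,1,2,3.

Answer: Y R Y G

Derivation:
After move 1 (F'): F=GGGG U=WWRR R=YRYR D=OOYY L=OWOW
After move 2 (R): R=YYRR U=WGRG F=GOGY D=OBYB B=RBWB
After move 3 (R): R=RYRY U=WORY F=GBGB D=OWYR B=GBGB
After move 4 (F'): F=BBGG U=WORR R=WYOY D=WWYR L=OYOR
After move 5 (R): R=OWYY U=WBRG F=BWGR D=WGYG B=RBOB
After move 6 (F'): F=WRBG U=WBOY R=GWWY D=YRYG L=OGOR
After move 7 (U): U=OWYB F=GWBG R=RBWY B=OGOB L=WROR
Query: D face = YRYG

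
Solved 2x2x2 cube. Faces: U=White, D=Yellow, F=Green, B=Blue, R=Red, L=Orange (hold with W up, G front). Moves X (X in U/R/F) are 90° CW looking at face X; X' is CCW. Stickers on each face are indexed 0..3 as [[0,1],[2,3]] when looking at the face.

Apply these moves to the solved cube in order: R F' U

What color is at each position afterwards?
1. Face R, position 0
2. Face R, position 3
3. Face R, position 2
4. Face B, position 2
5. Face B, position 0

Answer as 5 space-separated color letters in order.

After move 1 (R): R=RRRR U=WGWG F=GYGY D=YBYB B=WBWB
After move 2 (F'): F=YYGG U=WGRR R=BRYR D=OOYB L=OGOW
After move 3 (U): U=RWRG F=BRGG R=WBYR B=OGWB L=YYOW
Query 1: R[0] = W
Query 2: R[3] = R
Query 3: R[2] = Y
Query 4: B[2] = W
Query 5: B[0] = O

Answer: W R Y W O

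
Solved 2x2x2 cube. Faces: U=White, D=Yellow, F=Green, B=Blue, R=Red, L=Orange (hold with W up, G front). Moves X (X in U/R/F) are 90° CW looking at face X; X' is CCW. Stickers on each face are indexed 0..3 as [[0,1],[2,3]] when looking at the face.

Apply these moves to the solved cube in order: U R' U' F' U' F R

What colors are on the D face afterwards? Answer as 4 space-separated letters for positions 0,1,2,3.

Answer: Y Y Y R

Derivation:
After move 1 (U): U=WWWW F=RRGG R=BBRR B=OOBB L=GGOO
After move 2 (R'): R=BRBR U=WBWO F=RWGW D=YRYG B=YOYB
After move 3 (U'): U=BOWW F=GGGW R=RWBR B=BRYB L=YOOO
After move 4 (F'): F=GWGG U=BORB R=RWYR D=OOYG L=YWOW
After move 5 (U'): U=OBBR F=YWGG R=GWYR B=RWYB L=BROW
After move 6 (F): F=GYGW U=OBWR R=BWRR D=YGYG L=BOOO
After move 7 (R): R=RBRW U=OYWW F=GGGG D=YYYR B=RWBB
Query: D face = YYYR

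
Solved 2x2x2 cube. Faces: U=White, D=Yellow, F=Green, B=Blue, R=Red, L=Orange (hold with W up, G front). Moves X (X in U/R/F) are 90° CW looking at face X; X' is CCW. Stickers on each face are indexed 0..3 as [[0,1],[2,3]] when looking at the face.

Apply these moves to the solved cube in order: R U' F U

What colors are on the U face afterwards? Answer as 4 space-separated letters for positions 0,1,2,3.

After move 1 (R): R=RRRR U=WGWG F=GYGY D=YBYB B=WBWB
After move 2 (U'): U=GGWW F=OOGY R=GYRR B=RRWB L=WBOO
After move 3 (F): F=GOYO U=GGOB R=WYWR D=RGYB L=WYOB
After move 4 (U): U=OGBG F=WYYO R=RRWR B=WYWB L=GOOB
Query: U face = OGBG

Answer: O G B G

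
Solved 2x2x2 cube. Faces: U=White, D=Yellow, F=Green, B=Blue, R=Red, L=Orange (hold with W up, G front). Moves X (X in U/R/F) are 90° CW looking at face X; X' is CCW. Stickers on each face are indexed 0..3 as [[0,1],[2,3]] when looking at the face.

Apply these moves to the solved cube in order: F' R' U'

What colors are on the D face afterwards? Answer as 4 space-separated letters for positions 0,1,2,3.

After move 1 (F'): F=GGGG U=WWRR R=YRYR D=OOYY L=OWOW
After move 2 (R'): R=RRYY U=WBRB F=GWGR D=OGYG B=YBOB
After move 3 (U'): U=BBWR F=OWGR R=GWYY B=RROB L=YBOW
Query: D face = OGYG

Answer: O G Y G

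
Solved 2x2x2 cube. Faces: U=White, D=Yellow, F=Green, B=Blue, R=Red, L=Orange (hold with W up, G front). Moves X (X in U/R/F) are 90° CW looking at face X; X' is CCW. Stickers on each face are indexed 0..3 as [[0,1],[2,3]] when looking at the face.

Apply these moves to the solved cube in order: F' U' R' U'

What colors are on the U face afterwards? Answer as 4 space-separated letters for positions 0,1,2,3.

Answer: B Y W W

Derivation:
After move 1 (F'): F=GGGG U=WWRR R=YRYR D=OOYY L=OWOW
After move 2 (U'): U=WRWR F=OWGG R=GGYR B=YRBB L=BBOW
After move 3 (R'): R=GRGY U=WBWY F=ORGR D=OWYG B=YROB
After move 4 (U'): U=BYWW F=BBGR R=ORGY B=GROB L=YROW
Query: U face = BYWW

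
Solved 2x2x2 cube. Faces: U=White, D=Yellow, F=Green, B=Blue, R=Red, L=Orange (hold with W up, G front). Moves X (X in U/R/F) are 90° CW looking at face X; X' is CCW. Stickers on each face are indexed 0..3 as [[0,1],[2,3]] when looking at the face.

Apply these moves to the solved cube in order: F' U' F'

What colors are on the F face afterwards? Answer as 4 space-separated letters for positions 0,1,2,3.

Answer: W G O G

Derivation:
After move 1 (F'): F=GGGG U=WWRR R=YRYR D=OOYY L=OWOW
After move 2 (U'): U=WRWR F=OWGG R=GGYR B=YRBB L=BBOW
After move 3 (F'): F=WGOG U=WRGY R=OGOR D=BWYY L=BROW
Query: F face = WGOG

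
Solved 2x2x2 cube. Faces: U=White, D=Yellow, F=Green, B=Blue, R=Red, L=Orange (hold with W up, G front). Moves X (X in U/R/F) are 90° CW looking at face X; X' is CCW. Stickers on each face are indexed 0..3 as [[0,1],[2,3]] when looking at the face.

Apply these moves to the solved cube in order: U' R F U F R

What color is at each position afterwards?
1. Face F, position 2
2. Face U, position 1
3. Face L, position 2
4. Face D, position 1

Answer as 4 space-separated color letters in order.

After move 1 (U'): U=WWWW F=OOGG R=GGRR B=RRBB L=BBOO
After move 2 (R): R=RGRG U=WOWG F=OYGY D=YBYR B=WRWB
After move 3 (F): F=GOYY U=WOOB R=WGGG D=RRYR L=BYOB
After move 4 (U): U=OWBO F=WGYY R=WRGG B=BYWB L=GOOB
After move 5 (F): F=YWYG U=OWBO R=BROG D=GWYR L=GROR
After move 6 (R): R=OBGR U=OWBG F=YWYR D=GWYB B=OYWB
Query 1: F[2] = Y
Query 2: U[1] = W
Query 3: L[2] = O
Query 4: D[1] = W

Answer: Y W O W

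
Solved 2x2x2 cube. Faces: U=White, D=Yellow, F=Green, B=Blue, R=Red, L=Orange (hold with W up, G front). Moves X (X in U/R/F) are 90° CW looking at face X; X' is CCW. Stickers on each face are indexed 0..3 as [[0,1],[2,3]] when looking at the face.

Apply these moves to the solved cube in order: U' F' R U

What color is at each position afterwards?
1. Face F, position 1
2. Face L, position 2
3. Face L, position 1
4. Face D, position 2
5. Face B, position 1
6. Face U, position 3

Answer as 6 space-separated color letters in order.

After move 1 (U'): U=WWWW F=OOGG R=GGRR B=RRBB L=BBOO
After move 2 (F'): F=OGOG U=WWGR R=YGYR D=BOYY L=BWOW
After move 3 (R): R=YYRG U=WGGG F=OOOY D=BBYR B=RRWB
After move 4 (U): U=GWGG F=YYOY R=RRRG B=BWWB L=OOOW
Query 1: F[1] = Y
Query 2: L[2] = O
Query 3: L[1] = O
Query 4: D[2] = Y
Query 5: B[1] = W
Query 6: U[3] = G

Answer: Y O O Y W G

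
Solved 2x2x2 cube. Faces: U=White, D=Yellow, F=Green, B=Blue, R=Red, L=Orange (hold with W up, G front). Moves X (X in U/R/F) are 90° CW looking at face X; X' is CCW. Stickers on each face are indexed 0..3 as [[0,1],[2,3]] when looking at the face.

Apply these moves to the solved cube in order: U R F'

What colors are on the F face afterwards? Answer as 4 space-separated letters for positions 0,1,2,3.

After move 1 (U): U=WWWW F=RRGG R=BBRR B=OOBB L=GGOO
After move 2 (R): R=RBRB U=WRWG F=RYGY D=YBYO B=WOWB
After move 3 (F'): F=YYRG U=WRRR R=BBYB D=GOYO L=GGOW
Query: F face = YYRG

Answer: Y Y R G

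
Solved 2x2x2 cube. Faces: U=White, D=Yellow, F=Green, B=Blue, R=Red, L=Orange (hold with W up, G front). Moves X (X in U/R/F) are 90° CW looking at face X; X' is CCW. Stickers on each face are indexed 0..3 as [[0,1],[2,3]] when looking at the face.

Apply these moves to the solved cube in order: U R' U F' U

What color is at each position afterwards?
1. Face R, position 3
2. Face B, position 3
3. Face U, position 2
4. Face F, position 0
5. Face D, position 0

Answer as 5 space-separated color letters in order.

Answer: R B B R W

Derivation:
After move 1 (U): U=WWWW F=RRGG R=BBRR B=OOBB L=GGOO
After move 2 (R'): R=BRBR U=WBWO F=RWGW D=YRYG B=YOYB
After move 3 (U): U=WWOB F=BRGW R=YOBR B=GGYB L=RWOO
After move 4 (F'): F=RWBG U=WWYB R=ROYR D=WOYG L=RBOO
After move 5 (U): U=YWBW F=ROBG R=GGYR B=RBYB L=RWOO
Query 1: R[3] = R
Query 2: B[3] = B
Query 3: U[2] = B
Query 4: F[0] = R
Query 5: D[0] = W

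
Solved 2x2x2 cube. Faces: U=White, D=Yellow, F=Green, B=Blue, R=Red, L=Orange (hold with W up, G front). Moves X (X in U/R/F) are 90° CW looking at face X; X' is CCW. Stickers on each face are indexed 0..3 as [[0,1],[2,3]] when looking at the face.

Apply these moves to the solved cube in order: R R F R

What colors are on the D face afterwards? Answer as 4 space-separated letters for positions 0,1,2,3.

After move 1 (R): R=RRRR U=WGWG F=GYGY D=YBYB B=WBWB
After move 2 (R): R=RRRR U=WYWY F=GBGB D=YWYW B=GBGB
After move 3 (F): F=GGBB U=WYOO R=WRYR D=RRYW L=OYOW
After move 4 (R): R=YWRR U=WGOB F=GRBW D=RGYG B=OBYB
Query: D face = RGYG

Answer: R G Y G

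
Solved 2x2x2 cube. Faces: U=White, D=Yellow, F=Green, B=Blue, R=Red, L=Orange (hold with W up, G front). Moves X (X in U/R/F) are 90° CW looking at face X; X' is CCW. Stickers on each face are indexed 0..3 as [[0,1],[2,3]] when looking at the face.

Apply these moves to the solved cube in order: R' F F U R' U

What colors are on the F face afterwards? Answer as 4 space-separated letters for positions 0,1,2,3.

After move 1 (R'): R=RRRR U=WBWB F=GWGW D=YGYG B=YBYB
After move 2 (F): F=GGWW U=WBOO R=WRBR D=RRYG L=OYOG
After move 3 (F): F=WGWG U=WBGY R=OROR D=BWYG L=OROR
After move 4 (U): U=GWYB F=ORWG R=YBOR B=ORYB L=WGOR
After move 5 (R'): R=BRYO U=GYYO F=OWWB D=BRYG B=GRWB
After move 6 (U): U=YGOY F=BRWB R=GRYO B=WGWB L=OWOR
Query: F face = BRWB

Answer: B R W B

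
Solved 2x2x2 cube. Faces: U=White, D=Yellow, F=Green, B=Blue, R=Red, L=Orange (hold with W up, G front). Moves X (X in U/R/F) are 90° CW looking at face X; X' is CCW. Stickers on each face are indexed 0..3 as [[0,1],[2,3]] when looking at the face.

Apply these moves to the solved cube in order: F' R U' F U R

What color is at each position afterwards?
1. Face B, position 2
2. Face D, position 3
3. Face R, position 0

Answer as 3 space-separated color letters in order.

Answer: G R R

Derivation:
After move 1 (F'): F=GGGG U=WWRR R=YRYR D=OOYY L=OWOW
After move 2 (R): R=YYRR U=WGRG F=GOGY D=OBYB B=RBWB
After move 3 (U'): U=GGWR F=OWGY R=GORR B=YYWB L=RBOW
After move 4 (F): F=GOYW U=GGWB R=WORR D=RGYB L=ROOB
After move 5 (U): U=WGBG F=WOYW R=YYRR B=ROWB L=GOOB
After move 6 (R): R=RYRY U=WOBW F=WGYB D=RWYR B=GOGB
Query 1: B[2] = G
Query 2: D[3] = R
Query 3: R[0] = R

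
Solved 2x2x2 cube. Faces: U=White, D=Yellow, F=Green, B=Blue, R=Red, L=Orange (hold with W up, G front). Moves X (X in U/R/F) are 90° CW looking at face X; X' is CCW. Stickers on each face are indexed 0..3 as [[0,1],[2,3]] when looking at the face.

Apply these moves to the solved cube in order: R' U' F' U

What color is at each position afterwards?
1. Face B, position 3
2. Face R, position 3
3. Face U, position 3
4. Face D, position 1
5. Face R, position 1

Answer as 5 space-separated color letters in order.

Answer: B R B O R

Derivation:
After move 1 (R'): R=RRRR U=WBWB F=GWGW D=YGYG B=YBYB
After move 2 (U'): U=BBWW F=OOGW R=GWRR B=RRYB L=YBOO
After move 3 (F'): F=OWOG U=BBGR R=GWYR D=BOYG L=YWOW
After move 4 (U): U=GBRB F=GWOG R=RRYR B=YWYB L=OWOW
Query 1: B[3] = B
Query 2: R[3] = R
Query 3: U[3] = B
Query 4: D[1] = O
Query 5: R[1] = R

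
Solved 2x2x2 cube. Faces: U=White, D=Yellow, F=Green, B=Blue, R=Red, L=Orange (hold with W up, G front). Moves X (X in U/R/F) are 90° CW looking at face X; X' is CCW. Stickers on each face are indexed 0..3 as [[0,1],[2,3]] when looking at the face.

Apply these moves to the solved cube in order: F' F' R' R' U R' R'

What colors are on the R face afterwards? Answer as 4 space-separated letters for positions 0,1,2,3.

After move 1 (F'): F=GGGG U=WWRR R=YRYR D=OOYY L=OWOW
After move 2 (F'): F=GGGG U=WWYY R=OROR D=WWYY L=OROR
After move 3 (R'): R=RROO U=WBYB F=GWGY D=WGYG B=YBWB
After move 4 (R'): R=RORO U=WWYY F=GBGB D=WWYY B=GBGB
After move 5 (U): U=YWYW F=ROGB R=GBRO B=ORGB L=GBOR
After move 6 (R'): R=BOGR U=YGYO F=RWGW D=WOYB B=YRWB
After move 7 (R'): R=ORBG U=YWYY F=RGGO D=WWYW B=BROB
Query: R face = ORBG

Answer: O R B G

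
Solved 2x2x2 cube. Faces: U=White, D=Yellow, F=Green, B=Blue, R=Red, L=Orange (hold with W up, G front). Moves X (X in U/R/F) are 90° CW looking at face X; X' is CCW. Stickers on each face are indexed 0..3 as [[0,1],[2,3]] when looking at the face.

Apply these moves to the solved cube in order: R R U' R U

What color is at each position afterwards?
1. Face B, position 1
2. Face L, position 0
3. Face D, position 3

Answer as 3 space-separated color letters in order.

After move 1 (R): R=RRRR U=WGWG F=GYGY D=YBYB B=WBWB
After move 2 (R): R=RRRR U=WYWY F=GBGB D=YWYW B=GBGB
After move 3 (U'): U=YYWW F=OOGB R=GBRR B=RRGB L=GBOO
After move 4 (R): R=RGRB U=YOWB F=OWGW D=YGYR B=WRYB
After move 5 (U): U=WYBO F=RGGW R=WRRB B=GBYB L=OWOO
Query 1: B[1] = B
Query 2: L[0] = O
Query 3: D[3] = R

Answer: B O R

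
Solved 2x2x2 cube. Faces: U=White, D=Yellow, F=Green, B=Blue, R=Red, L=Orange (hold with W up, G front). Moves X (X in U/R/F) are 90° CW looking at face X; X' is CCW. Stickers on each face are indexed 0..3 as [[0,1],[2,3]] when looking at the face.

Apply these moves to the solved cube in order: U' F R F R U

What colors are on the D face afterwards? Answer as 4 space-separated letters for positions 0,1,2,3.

Answer: R W Y B

Derivation:
After move 1 (U'): U=WWWW F=OOGG R=GGRR B=RRBB L=BBOO
After move 2 (F): F=GOGO U=WWOB R=WGWR D=RGYY L=BYOY
After move 3 (R): R=WWRG U=WOOO F=GGGY D=RBYR B=BRWB
After move 4 (F): F=GGYG U=WOYY R=OWOG D=RWYR L=BROB
After move 5 (R): R=OOGW U=WGYG F=GWYR D=RWYB B=YROB
After move 6 (U): U=YWGG F=OOYR R=YRGW B=BROB L=GWOB
Query: D face = RWYB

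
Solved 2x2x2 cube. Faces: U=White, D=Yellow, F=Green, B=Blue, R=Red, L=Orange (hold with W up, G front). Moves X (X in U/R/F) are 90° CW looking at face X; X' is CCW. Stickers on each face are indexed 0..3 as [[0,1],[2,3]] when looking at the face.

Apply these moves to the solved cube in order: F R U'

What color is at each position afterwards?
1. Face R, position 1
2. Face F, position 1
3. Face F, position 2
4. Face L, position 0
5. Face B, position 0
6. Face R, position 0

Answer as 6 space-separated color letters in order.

After move 1 (F): F=GGGG U=WWOO R=WRWR D=RRYY L=OYOY
After move 2 (R): R=WWRR U=WGOG F=GRGY D=RBYB B=OBWB
After move 3 (U'): U=GGWO F=OYGY R=GRRR B=WWWB L=OBOY
Query 1: R[1] = R
Query 2: F[1] = Y
Query 3: F[2] = G
Query 4: L[0] = O
Query 5: B[0] = W
Query 6: R[0] = G

Answer: R Y G O W G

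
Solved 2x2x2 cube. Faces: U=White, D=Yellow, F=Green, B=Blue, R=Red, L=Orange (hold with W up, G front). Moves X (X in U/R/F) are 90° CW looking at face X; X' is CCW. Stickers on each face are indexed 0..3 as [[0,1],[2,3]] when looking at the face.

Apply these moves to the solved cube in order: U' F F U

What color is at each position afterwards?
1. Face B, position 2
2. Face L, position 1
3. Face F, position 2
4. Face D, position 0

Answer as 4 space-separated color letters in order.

After move 1 (U'): U=WWWW F=OOGG R=GGRR B=RRBB L=BBOO
After move 2 (F): F=GOGO U=WWOB R=WGWR D=RGYY L=BYOY
After move 3 (F): F=GGOO U=WWYY R=OGBR D=WWYY L=BROG
After move 4 (U): U=YWYW F=OGOO R=RRBR B=BRBB L=GGOG
Query 1: B[2] = B
Query 2: L[1] = G
Query 3: F[2] = O
Query 4: D[0] = W

Answer: B G O W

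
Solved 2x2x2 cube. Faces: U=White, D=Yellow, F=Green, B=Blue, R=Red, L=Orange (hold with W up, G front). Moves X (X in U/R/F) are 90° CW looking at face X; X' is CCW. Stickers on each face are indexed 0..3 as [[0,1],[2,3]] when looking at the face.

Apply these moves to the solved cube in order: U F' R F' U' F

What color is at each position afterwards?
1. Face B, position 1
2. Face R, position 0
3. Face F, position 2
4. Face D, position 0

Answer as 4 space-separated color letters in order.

Answer: Y W R G

Derivation:
After move 1 (U): U=WWWW F=RRGG R=BBRR B=OOBB L=GGOO
After move 2 (F'): F=RGRG U=WWBR R=YBYR D=GOYY L=GWOW
After move 3 (R): R=YYRB U=WGBG F=RORY D=GBYO B=ROWB
After move 4 (F'): F=OYRR U=WGYR R=BYGB D=WWYO L=GGOB
After move 5 (U'): U=GRWY F=GGRR R=OYGB B=BYWB L=ROOB
After move 6 (F): F=RGRG U=GRBO R=WYYB D=GOYO L=RWOW
Query 1: B[1] = Y
Query 2: R[0] = W
Query 3: F[2] = R
Query 4: D[0] = G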